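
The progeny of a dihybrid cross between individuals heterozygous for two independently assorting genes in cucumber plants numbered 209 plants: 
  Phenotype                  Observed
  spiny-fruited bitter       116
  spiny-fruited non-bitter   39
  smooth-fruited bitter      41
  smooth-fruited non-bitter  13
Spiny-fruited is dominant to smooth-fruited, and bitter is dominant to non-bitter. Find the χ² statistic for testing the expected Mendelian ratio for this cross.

A dihybrid F₂ with independent assortment and complete dominance at both loci gives a 9:3:3:1 phenotypic ratio.
Under the 9:3:3:1 hypothesis (Σ ratio = 16, N = 209):
  spiny-fruited bitter: 209 × 9/16 = 117.5625
  spiny-fruited non-bitter: 209 × 3/16 = 39.1875
  smooth-fruited bitter: 209 × 3/16 = 39.1875
  smooth-fruited non-bitter: 209 × 1/16 = 13.0625
χ² = Σ (O − E)² / E
  spiny-fruited bitter: (116 − 117.5625)² / 117.5625 = 0.0208
  spiny-fruited non-bitter: (39 − 39.1875)² / 39.1875 = 0.0009
  smooth-fruited bitter: (41 − 39.1875)² / 39.1875 = 0.0838
  smooth-fruited non-bitter: (13 − 13.0625)² / 13.0625 = 0.0003
χ² = 0.0208 + 0.0009 + 0.0838 + 0.0003 = 0.1058 ≈ 0.106

0.106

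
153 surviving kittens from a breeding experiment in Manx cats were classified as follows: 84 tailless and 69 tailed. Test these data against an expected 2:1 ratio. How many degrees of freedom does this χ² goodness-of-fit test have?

1

A goodness-of-fit test with 2 phenotype classes has df = 2 − 1 = 1.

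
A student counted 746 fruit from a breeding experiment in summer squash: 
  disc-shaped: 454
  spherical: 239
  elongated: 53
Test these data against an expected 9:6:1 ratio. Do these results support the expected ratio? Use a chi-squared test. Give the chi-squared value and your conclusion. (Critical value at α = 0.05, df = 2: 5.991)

Total ratio parts = 16. Expected numbers out of 746:
  disc-shaped: 746 × 9/16 = 419.625
  spherical: 746 × 6/16 = 279.75
  elongated: 746 × 1/16 = 46.625
χ² = Σ (O − E)² / E
  disc-shaped: (454 − 419.625)² / 419.625 = 2.8159
  spherical: (239 − 279.75)² / 279.75 = 5.9359
  elongated: (53 − 46.625)² / 46.625 = 0.8716
χ² = 2.8159 + 5.9359 + 0.8716 = 9.6234 ≈ 9.623
Degrees of freedom = 3 − 1 = 2; critical value at α = 0.05 is 5.991.
Since 9.623 > 5.991, we reject the null hypothesis — the data do not fit the 9:6:1 ratio.

9.623; not consistent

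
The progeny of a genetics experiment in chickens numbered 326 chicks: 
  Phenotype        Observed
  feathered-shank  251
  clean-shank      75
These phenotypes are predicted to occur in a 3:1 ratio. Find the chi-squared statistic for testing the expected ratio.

Expected counts for N = 326 under a 3:1 ratio (total parts = 4):
  feathered-shank: 326 × 3/4 = 244.5
  clean-shank: 326 × 1/4 = 81.5
χ² = Σ (O − E)² / E
  feathered-shank: (251 − 244.5)² / 244.5 = 0.1728
  clean-shank: (75 − 81.5)² / 81.5 = 0.5184
χ² = 0.1728 + 0.5184 = 0.6912 ≈ 0.691

0.691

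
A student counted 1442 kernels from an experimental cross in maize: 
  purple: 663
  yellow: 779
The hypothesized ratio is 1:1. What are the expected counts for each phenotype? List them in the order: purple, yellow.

721, 721

Total ratio parts = 2. Expected numbers out of 1442:
  purple: 1442 × 1/2 = 721
  yellow: 1442 × 1/2 = 721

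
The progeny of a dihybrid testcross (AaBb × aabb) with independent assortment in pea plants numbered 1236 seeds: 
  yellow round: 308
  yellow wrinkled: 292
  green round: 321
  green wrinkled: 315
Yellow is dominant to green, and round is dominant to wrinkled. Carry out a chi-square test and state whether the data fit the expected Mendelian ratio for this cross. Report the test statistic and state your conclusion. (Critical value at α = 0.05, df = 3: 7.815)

1.521; consistent

A dihybrid testcross with independent assortment gives a 1:1:1:1 ratio.
Total ratio parts = 4. Expected numbers out of 1236:
  yellow round: 1236 × 1/4 = 309
  yellow wrinkled: 1236 × 1/4 = 309
  green round: 1236 × 1/4 = 309
  green wrinkled: 1236 × 1/4 = 309
χ² = Σ (O − E)² / E
  yellow round: (308 − 309)² / 309 = 0.0032
  yellow wrinkled: (292 − 309)² / 309 = 0.9353
  green round: (321 − 309)² / 309 = 0.4660
  green wrinkled: (315 − 309)² / 309 = 0.1165
χ² = 0.0032 + 0.9353 + 0.4660 + 0.1165 = 1.521
Degrees of freedom = 4 − 1 = 3; critical value at α = 0.05 is 7.815.
Since 1.521 < 7.815, we fail to reject the null hypothesis — the data are consistent with the 1:1:1:1 ratio.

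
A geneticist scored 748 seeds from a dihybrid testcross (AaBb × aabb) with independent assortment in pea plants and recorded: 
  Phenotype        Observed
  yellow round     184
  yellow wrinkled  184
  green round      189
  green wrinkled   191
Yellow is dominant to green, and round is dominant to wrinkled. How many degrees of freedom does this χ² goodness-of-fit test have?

A dihybrid testcross with independent assortment gives a 1:1:1:1 ratio.
A goodness-of-fit test with 4 phenotype classes has df = 4 − 1 = 3.

3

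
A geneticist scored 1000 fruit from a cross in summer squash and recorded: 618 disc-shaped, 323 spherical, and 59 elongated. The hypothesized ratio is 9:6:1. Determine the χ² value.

The 9:6:1 ratio has 16 parts, so with N = 1000 the expected counts are:
  disc-shaped: 1000 × 9/16 = 562.5
  spherical: 1000 × 6/16 = 375
  elongated: 1000 × 1/16 = 62.5
χ² = Σ (O − E)² / E
  disc-shaped: (618 − 562.5)² / 562.5 = 5.4760
  spherical: (323 − 375)² / 375 = 7.2107
  elongated: (59 − 62.5)² / 62.5 = 0.1960
χ² = 5.4760 + 7.2107 + 0.1960 = 12.8827 ≈ 12.883

12.883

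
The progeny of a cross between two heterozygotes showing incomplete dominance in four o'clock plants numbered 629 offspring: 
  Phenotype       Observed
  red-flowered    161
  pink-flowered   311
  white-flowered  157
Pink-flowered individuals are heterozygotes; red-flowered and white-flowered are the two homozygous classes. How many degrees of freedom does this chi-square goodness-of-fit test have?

With incomplete dominance, a heterozygote × heterozygote cross gives a 1:2:1 phenotypic ratio.
A goodness-of-fit test with 3 phenotype classes has df = 3 − 1 = 2.

2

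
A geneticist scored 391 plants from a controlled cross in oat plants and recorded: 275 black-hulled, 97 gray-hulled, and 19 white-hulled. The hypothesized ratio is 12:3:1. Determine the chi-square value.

9.999

Under the 12:3:1 hypothesis (Σ ratio = 16, N = 391):
  black-hulled: 391 × 12/16 = 293.25
  gray-hulled: 391 × 3/16 = 73.3125
  white-hulled: 391 × 1/16 = 24.4375
χ² = Σ (O − E)² / E
  black-hulled: (275 − 293.25)² / 293.25 = 1.1358
  gray-hulled: (97 − 73.3125)² / 73.3125 = 7.6535
  white-hulled: (19 − 24.4375)² / 24.4375 = 1.2099
χ² = 1.1358 + 7.6535 + 1.2099 = 9.9992 ≈ 9.999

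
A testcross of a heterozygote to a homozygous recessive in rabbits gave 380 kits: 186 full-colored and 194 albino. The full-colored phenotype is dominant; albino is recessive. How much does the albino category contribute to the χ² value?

0.084

A testcross of a heterozygote (Aa × aa) gives a 1:1 phenotypic ratio.
Under the 1:1 hypothesis (Σ ratio = 2, N = 380):
  full-colored: 380 × 1/2 = 190
  albino: 380 × 1/2 = 190
Contribution of albino: (194 − 190)² / 190 = 0.0842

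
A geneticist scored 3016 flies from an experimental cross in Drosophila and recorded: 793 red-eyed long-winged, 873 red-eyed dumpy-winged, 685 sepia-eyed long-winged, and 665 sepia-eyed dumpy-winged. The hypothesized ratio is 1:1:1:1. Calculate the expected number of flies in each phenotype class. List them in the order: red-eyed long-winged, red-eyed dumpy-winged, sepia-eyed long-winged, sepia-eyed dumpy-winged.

The 1:1:1:1 ratio has 4 parts, so with N = 3016 the expected counts are:
  red-eyed long-winged: 3016 × 1/4 = 754
  red-eyed dumpy-winged: 3016 × 1/4 = 754
  sepia-eyed long-winged: 3016 × 1/4 = 754
  sepia-eyed dumpy-winged: 3016 × 1/4 = 754

754, 754, 754, 754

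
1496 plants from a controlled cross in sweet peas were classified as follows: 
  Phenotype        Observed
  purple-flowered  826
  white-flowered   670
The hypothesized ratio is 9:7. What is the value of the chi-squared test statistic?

The 9:7 ratio has 16 parts, so with N = 1496 the expected counts are:
  purple-flowered: 1496 × 9/16 = 841.5
  white-flowered: 1496 × 7/16 = 654.5
χ² = Σ (O − E)² / E
  purple-flowered: (826 − 841.5)² / 841.5 = 0.2855
  white-flowered: (670 − 654.5)² / 654.5 = 0.3671
χ² = 0.2855 + 0.3671 = 0.6526 ≈ 0.653

0.653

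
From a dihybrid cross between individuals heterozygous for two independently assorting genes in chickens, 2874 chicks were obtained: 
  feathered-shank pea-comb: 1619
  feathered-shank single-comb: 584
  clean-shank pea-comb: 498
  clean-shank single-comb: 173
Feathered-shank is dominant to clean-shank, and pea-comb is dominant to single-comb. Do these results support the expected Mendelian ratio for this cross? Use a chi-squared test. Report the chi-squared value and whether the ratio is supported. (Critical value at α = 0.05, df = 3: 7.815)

7.127; consistent

A dihybrid F₂ with independent assortment and complete dominance at both loci gives a 9:3:3:1 phenotypic ratio.
Expected counts for N = 2874 under a 9:3:3:1 ratio (total parts = 16):
  feathered-shank pea-comb: 2874 × 9/16 = 1616.625
  feathered-shank single-comb: 2874 × 3/16 = 538.875
  clean-shank pea-comb: 2874 × 3/16 = 538.875
  clean-shank single-comb: 2874 × 1/16 = 179.625
χ² = Σ (O − E)² / E
  feathered-shank pea-comb: (1619 − 1616.625)² / 1616.625 = 0.0035
  feathered-shank single-comb: (584 − 538.875)² / 538.875 = 3.7787
  clean-shank pea-comb: (498 − 538.875)² / 538.875 = 3.1005
  clean-shank single-comb: (173 − 179.625)² / 179.625 = 0.2443
χ² = 0.0035 + 3.7787 + 3.1005 + 0.2443 = 7.127
Degrees of freedom = 4 − 1 = 3; critical value at α = 0.05 is 7.815.
Since 7.127 < 7.815, we fail to reject the null hypothesis — the data are consistent with the 9:3:3:1 ratio.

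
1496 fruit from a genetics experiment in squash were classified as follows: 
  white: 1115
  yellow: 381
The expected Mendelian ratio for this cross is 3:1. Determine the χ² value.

0.175

Total ratio parts = 4. Expected numbers out of 1496:
  white: 1496 × 3/4 = 1122
  yellow: 1496 × 1/4 = 374
χ² = Σ (O − E)² / E
  white: (1115 − 1122)² / 1122 = 0.0437
  yellow: (381 − 374)² / 374 = 0.1310
χ² = 0.0437 + 0.1310 = 0.1747 ≈ 0.175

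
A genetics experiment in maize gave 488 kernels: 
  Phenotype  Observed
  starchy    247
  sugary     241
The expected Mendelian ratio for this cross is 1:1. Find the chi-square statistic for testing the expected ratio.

0.074

The 1:1 ratio has 2 parts, so with N = 488 the expected counts are:
  starchy: 488 × 1/2 = 244
  sugary: 488 × 1/2 = 244
χ² = Σ (O − E)² / E
  starchy: (247 − 244)² / 244 = 0.0369
  sugary: (241 − 244)² / 244 = 0.0369
χ² = 0.0369 + 0.0369 = 0.0738 ≈ 0.074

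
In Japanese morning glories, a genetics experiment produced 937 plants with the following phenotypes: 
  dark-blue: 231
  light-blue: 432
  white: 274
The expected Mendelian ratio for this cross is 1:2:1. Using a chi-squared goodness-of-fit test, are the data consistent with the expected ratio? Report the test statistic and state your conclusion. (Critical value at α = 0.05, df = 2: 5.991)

9.634; not consistent

Under the 1:2:1 hypothesis (Σ ratio = 4, N = 937):
  dark-blue: 937 × 1/4 = 234.25
  light-blue: 937 × 2/4 = 468.5
  white: 937 × 1/4 = 234.25
χ² = Σ (O − E)² / E
  dark-blue: (231 − 234.25)² / 234.25 = 0.0451
  light-blue: (432 − 468.5)² / 468.5 = 2.8436
  white: (274 − 234.25)² / 234.25 = 6.7452
χ² = 0.0451 + 2.8436 + 6.7452 = 9.6339 ≈ 9.634
Degrees of freedom = 3 − 1 = 2; critical value at α = 0.05 is 5.991.
Since 9.634 > 5.991, we reject the null hypothesis — the data do not fit the 1:2:1 ratio.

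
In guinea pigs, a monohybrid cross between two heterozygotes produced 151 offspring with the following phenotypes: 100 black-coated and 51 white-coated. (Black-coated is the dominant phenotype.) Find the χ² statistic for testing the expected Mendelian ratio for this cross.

For a monohybrid cross between heterozygotes with complete dominance, the expected phenotypic ratio is 3:1.
Under the 3:1 hypothesis (Σ ratio = 4, N = 151):
  black-coated: 151 × 3/4 = 113.25
  white-coated: 151 × 1/4 = 37.75
χ² = Σ (O − E)² / E
  black-coated: (100 − 113.25)² / 113.25 = 1.5502
  white-coated: (51 − 37.75)² / 37.75 = 4.6507
χ² = 1.5502 + 4.6507 = 6.2009 ≈ 6.201

6.201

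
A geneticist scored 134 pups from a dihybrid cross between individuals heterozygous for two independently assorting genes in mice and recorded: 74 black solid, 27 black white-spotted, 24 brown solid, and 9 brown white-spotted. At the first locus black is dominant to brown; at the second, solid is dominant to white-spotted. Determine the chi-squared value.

0.262

A dihybrid F₂ with independent assortment and complete dominance at both loci gives a 9:3:3:1 phenotypic ratio.
Total ratio parts = 16. Expected numbers out of 134:
  black solid: 134 × 9/16 = 75.375
  black white-spotted: 134 × 3/16 = 25.125
  brown solid: 134 × 3/16 = 25.125
  brown white-spotted: 134 × 1/16 = 8.375
χ² = Σ (O − E)² / E
  black solid: (74 − 75.375)² / 75.375 = 0.0251
  black white-spotted: (27 − 25.125)² / 25.125 = 0.1399
  brown solid: (24 − 25.125)² / 25.125 = 0.0504
  brown white-spotted: (9 − 8.375)² / 8.375 = 0.0466
χ² = 0.0251 + 0.1399 + 0.0504 + 0.0466 = 0.262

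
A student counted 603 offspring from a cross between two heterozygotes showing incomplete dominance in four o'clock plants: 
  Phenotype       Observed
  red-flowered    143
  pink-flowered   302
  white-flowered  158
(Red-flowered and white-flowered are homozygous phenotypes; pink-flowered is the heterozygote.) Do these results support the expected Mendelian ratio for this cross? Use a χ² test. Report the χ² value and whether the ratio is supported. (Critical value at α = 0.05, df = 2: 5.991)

With incomplete dominance, a heterozygote × heterozygote cross gives a 1:2:1 phenotypic ratio.
Expected counts for N = 603 under a 1:2:1 ratio (total parts = 4):
  red-flowered: 603 × 1/4 = 150.75
  pink-flowered: 603 × 2/4 = 301.5
  white-flowered: 603 × 1/4 = 150.75
χ² = Σ (O − E)² / E
  red-flowered: (143 − 150.75)² / 150.75 = 0.3984
  pink-flowered: (302 − 301.5)² / 301.5 = 0.0008
  white-flowered: (158 − 150.75)² / 150.75 = 0.3487
χ² = 0.3984 + 0.0008 + 0.3487 = 0.7479 ≈ 0.748
Degrees of freedom = 3 − 1 = 2; critical value at α = 0.05 is 5.991.
Since 0.748 < 5.991, we fail to reject the null hypothesis — the data are consistent with the 1:2:1 ratio.

0.748; consistent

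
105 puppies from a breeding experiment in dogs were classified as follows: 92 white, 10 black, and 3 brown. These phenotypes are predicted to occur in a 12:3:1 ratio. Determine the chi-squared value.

8.930

The 12:3:1 ratio has 16 parts, so with N = 105 the expected counts are:
  white: 105 × 12/16 = 78.75
  black: 105 × 3/16 = 19.6875
  brown: 105 × 1/16 = 6.5625
χ² = Σ (O − E)² / E
  white: (92 − 78.75)² / 78.75 = 2.2294
  black: (10 − 19.6875)² / 19.6875 = 4.7669
  brown: (3 − 6.5625)² / 6.5625 = 1.9339
χ² = 2.2294 + 4.7669 + 1.9339 = 8.9302 ≈ 8.930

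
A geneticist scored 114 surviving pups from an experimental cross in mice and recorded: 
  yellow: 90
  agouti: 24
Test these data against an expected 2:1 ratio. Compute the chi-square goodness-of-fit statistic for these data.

Under the 2:1 hypothesis (Σ ratio = 3, N = 114):
  yellow: 114 × 2/3 = 76
  agouti: 114 × 1/3 = 38
χ² = Σ (O − E)² / E
  yellow: (90 − 76)² / 76 = 2.5789
  agouti: (24 − 38)² / 38 = 5.1579
χ² = 2.5789 + 5.1579 = 7.7368 ≈ 7.737

7.737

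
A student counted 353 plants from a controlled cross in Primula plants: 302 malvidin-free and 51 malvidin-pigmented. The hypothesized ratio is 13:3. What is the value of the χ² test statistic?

The 13:3 ratio has 16 parts, so with N = 353 the expected counts are:
  malvidin-free: 353 × 13/16 = 286.8125
  malvidin-pigmented: 353 × 3/16 = 66.1875
χ² = Σ (O − E)² / E
  malvidin-free: (302 − 286.8125)² / 286.8125 = 0.8042
  malvidin-pigmented: (51 − 66.1875)² / 66.1875 = 3.4850
χ² = 0.8042 + 3.4850 = 4.2892 ≈ 4.289

4.289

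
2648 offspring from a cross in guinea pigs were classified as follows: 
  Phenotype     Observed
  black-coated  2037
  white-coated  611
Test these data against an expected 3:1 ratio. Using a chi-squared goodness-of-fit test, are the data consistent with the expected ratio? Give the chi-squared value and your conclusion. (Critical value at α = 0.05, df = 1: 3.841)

5.239; not consistent

Expected counts for N = 2648 under a 3:1 ratio (total parts = 4):
  black-coated: 2648 × 3/4 = 1986
  white-coated: 2648 × 1/4 = 662
χ² = Σ (O − E)² / E
  black-coated: (2037 − 1986)² / 1986 = 1.3097
  white-coated: (611 − 662)² / 662 = 3.9290
χ² = 1.3097 + 3.9290 = 5.2387 ≈ 5.239
Degrees of freedom = 2 − 1 = 1; critical value at α = 0.05 is 3.841.
Since 5.239 > 3.841, we reject the null hypothesis — the data do not fit the 3:1 ratio.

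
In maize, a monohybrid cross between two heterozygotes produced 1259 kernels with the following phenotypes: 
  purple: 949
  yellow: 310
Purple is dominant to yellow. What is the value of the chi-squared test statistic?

For a monohybrid cross between heterozygotes with complete dominance, the expected phenotypic ratio is 3:1.
Expected counts for N = 1259 under a 3:1 ratio (total parts = 4):
  purple: 1259 × 3/4 = 944.25
  yellow: 1259 × 1/4 = 314.75
χ² = Σ (O − E)² / E
  purple: (949 − 944.25)² / 944.25 = 0.0239
  yellow: (310 − 314.75)² / 314.75 = 0.0717
χ² = 0.0239 + 0.0717 = 0.0956 ≈ 0.096

0.096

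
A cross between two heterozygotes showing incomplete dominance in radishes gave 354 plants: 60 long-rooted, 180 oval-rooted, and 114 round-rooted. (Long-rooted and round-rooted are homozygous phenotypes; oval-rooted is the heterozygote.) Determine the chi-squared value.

16.576

With incomplete dominance, a heterozygote × heterozygote cross gives a 1:2:1 phenotypic ratio.
Total ratio parts = 4. Expected numbers out of 354:
  long-rooted: 354 × 1/4 = 88.5
  oval-rooted: 354 × 2/4 = 177
  round-rooted: 354 × 1/4 = 88.5
χ² = Σ (O − E)² / E
  long-rooted: (60 − 88.5)² / 88.5 = 9.1780
  oval-rooted: (180 − 177)² / 177 = 0.0508
  round-rooted: (114 − 88.5)² / 88.5 = 7.3475
χ² = 9.1780 + 0.0508 + 7.3475 = 16.5763 ≈ 16.576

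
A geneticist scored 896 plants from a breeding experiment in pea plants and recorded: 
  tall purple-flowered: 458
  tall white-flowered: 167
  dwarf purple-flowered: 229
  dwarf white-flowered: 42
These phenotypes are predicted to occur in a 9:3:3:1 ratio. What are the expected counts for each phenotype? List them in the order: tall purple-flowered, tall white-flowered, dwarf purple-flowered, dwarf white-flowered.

Under the 9:3:3:1 hypothesis (Σ ratio = 16, N = 896):
  tall purple-flowered: 896 × 9/16 = 504
  tall white-flowered: 896 × 3/16 = 168
  dwarf purple-flowered: 896 × 3/16 = 168
  dwarf white-flowered: 896 × 1/16 = 56

504, 168, 168, 56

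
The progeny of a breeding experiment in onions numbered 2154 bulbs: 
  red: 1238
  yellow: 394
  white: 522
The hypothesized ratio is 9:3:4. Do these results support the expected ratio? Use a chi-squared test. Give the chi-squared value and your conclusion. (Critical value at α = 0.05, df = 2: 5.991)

Expected counts for N = 2154 under a 9:3:4 ratio (total parts = 16):
  red: 2154 × 9/16 = 1211.625
  yellow: 2154 × 3/16 = 403.875
  white: 2154 × 4/16 = 538.5
χ² = Σ (O − E)² / E
  red: (1238 − 1211.625)² / 1211.625 = 0.5741
  yellow: (394 − 403.875)² / 403.875 = 0.2415
  white: (522 − 538.5)² / 538.5 = 0.5056
χ² = 0.5741 + 0.2415 + 0.5056 = 1.3212 ≈ 1.321
Degrees of freedom = 3 − 1 = 2; critical value at α = 0.05 is 5.991.
Since 1.321 < 5.991, we fail to reject the null hypothesis — the data are consistent with the 9:3:4 ratio.

1.321; consistent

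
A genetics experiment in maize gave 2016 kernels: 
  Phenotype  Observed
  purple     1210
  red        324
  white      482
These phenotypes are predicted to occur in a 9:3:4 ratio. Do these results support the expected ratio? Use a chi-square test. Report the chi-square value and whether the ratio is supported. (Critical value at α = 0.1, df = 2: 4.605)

Expected counts for N = 2016 under a 9:3:4 ratio (total parts = 16):
  purple: 2016 × 9/16 = 1134
  red: 2016 × 3/16 = 378
  white: 2016 × 4/16 = 504
χ² = Σ (O − E)² / E
  purple: (1210 − 1134)² / 1134 = 5.0935
  red: (324 − 378)² / 378 = 7.7143
  white: (482 − 504)² / 504 = 0.9603
χ² = 5.0935 + 7.7143 + 0.9603 = 13.7681 ≈ 13.768
Degrees of freedom = 3 − 1 = 2; critical value at α = 0.1 is 4.605.
Since 13.768 > 4.605, we reject the null hypothesis — the data do not fit the 9:3:4 ratio.

13.768; not consistent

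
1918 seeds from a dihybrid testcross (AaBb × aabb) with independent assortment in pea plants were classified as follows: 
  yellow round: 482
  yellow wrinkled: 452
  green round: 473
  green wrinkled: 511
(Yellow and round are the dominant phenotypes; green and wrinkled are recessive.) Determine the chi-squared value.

A dihybrid testcross with independent assortment gives a 1:1:1:1 ratio.
Expected counts for N = 1918 under a 1:1:1:1 ratio (total parts = 4):
  yellow round: 1918 × 1/4 = 479.5
  yellow wrinkled: 1918 × 1/4 = 479.5
  green round: 1918 × 1/4 = 479.5
  green wrinkled: 1918 × 1/4 = 479.5
χ² = Σ (O − E)² / E
  yellow round: (482 − 479.5)² / 479.5 = 0.0130
  yellow wrinkled: (452 − 479.5)² / 479.5 = 1.5772
  green round: (473 − 479.5)² / 479.5 = 0.0881
  green wrinkled: (511 − 479.5)² / 479.5 = 2.0693
χ² = 0.0130 + 1.5772 + 0.0881 + 2.0693 = 3.7476 ≈ 3.748

3.748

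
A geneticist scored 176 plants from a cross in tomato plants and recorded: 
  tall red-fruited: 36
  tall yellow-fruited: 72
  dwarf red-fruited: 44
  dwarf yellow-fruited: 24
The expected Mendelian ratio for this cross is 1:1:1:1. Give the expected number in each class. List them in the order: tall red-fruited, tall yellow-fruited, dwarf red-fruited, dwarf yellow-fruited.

44, 44, 44, 44

The 1:1:1:1 ratio has 4 parts, so with N = 176 the expected counts are:
  tall red-fruited: 176 × 1/4 = 44
  tall yellow-fruited: 176 × 1/4 = 44
  dwarf red-fruited: 176 × 1/4 = 44
  dwarf yellow-fruited: 176 × 1/4 = 44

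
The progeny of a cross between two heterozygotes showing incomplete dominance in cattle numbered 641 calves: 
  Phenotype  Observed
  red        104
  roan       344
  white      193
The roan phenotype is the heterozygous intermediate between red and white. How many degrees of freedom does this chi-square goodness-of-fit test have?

With incomplete dominance, a heterozygote × heterozygote cross gives a 1:2:1 phenotypic ratio.
A goodness-of-fit test with 3 phenotype classes has df = 3 − 1 = 2.

2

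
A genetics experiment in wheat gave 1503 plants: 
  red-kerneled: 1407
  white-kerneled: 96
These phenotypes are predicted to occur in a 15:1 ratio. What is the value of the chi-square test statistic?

0.048

Total ratio parts = 16. Expected numbers out of 1503:
  red-kerneled: 1503 × 15/16 = 1409.0625
  white-kerneled: 1503 × 1/16 = 93.9375
χ² = Σ (O − E)² / E
  red-kerneled: (1407 − 1409.0625)² / 1409.0625 = 0.0030
  white-kerneled: (96 − 93.9375)² / 93.9375 = 0.0453
χ² = 0.0030 + 0.0453 = 0.0483 ≈ 0.048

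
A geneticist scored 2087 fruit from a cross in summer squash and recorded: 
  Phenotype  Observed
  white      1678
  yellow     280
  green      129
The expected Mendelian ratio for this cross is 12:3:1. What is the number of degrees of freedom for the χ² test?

2

A goodness-of-fit test with 3 phenotype classes has df = 3 − 1 = 2.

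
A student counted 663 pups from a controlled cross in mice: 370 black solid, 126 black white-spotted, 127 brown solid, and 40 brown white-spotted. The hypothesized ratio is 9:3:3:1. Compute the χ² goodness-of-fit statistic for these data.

0.154

Total ratio parts = 16. Expected numbers out of 663:
  black solid: 663 × 9/16 = 372.9375
  black white-spotted: 663 × 3/16 = 124.3125
  brown solid: 663 × 3/16 = 124.3125
  brown white-spotted: 663 × 1/16 = 41.4375
χ² = Σ (O − E)² / E
  black solid: (370 − 372.9375)² / 372.9375 = 0.0231
  black white-spotted: (126 − 124.3125)² / 124.3125 = 0.0229
  brown solid: (127 − 124.3125)² / 124.3125 = 0.0581
  brown white-spotted: (40 − 41.4375)² / 41.4375 = 0.0499
χ² = 0.0231 + 0.0229 + 0.0581 + 0.0499 = 0.154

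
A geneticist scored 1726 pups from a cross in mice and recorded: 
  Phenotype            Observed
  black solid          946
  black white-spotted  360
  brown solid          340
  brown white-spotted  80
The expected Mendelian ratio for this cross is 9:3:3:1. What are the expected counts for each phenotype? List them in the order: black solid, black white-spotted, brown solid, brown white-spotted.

970.875, 323.625, 323.625, 107.875

Under the 9:3:3:1 hypothesis (Σ ratio = 16, N = 1726):
  black solid: 1726 × 9/16 = 970.875
  black white-spotted: 1726 × 3/16 = 323.625
  brown solid: 1726 × 3/16 = 323.625
  brown white-spotted: 1726 × 1/16 = 107.875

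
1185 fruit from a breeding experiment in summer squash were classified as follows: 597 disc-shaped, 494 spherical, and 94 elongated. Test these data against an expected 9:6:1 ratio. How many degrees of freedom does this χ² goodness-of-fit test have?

A goodness-of-fit test with 3 phenotype classes has df = 3 − 1 = 2.

2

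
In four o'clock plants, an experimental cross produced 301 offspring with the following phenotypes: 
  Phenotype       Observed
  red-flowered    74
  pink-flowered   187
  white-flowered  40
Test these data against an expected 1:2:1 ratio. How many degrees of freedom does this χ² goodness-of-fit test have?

2

A goodness-of-fit test with 3 phenotype classes has df = 3 − 1 = 2.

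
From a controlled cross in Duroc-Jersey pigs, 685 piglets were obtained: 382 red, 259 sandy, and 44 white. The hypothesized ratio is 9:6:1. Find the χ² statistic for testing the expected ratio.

0.079

The 9:6:1 ratio has 16 parts, so with N = 685 the expected counts are:
  red: 685 × 9/16 = 385.3125
  sandy: 685 × 6/16 = 256.875
  white: 685 × 1/16 = 42.8125
χ² = Σ (O − E)² / E
  red: (382 − 385.3125)² / 385.3125 = 0.0285
  sandy: (259 − 256.875)² / 256.875 = 0.0176
  white: (44 − 42.8125)² / 42.8125 = 0.0329
χ² = 0.0285 + 0.0176 + 0.0329 = 0.079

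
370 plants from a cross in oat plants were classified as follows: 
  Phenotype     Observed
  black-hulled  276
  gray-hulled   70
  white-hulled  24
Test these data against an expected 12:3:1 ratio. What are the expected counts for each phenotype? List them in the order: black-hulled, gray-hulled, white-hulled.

Total ratio parts = 16. Expected numbers out of 370:
  black-hulled: 370 × 12/16 = 277.5
  gray-hulled: 370 × 3/16 = 69.375
  white-hulled: 370 × 1/16 = 23.125

277.5, 69.375, 23.125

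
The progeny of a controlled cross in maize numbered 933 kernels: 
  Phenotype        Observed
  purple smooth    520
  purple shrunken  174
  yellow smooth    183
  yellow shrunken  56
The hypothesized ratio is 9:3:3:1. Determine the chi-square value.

The 9:3:3:1 ratio has 16 parts, so with N = 933 the expected counts are:
  purple smooth: 933 × 9/16 = 524.8125
  purple shrunken: 933 × 3/16 = 174.9375
  yellow smooth: 933 × 3/16 = 174.9375
  yellow shrunken: 933 × 1/16 = 58.3125
χ² = Σ (O − E)² / E
  purple smooth: (520 − 524.8125)² / 524.8125 = 0.0441
  purple shrunken: (174 − 174.9375)² / 174.9375 = 0.0050
  yellow smooth: (183 − 174.9375)² / 174.9375 = 0.3716
  yellow shrunken: (56 − 58.3125)² / 58.3125 = 0.0917
χ² = 0.0441 + 0.0050 + 0.3716 + 0.0917 = 0.5124 ≈ 0.512

0.512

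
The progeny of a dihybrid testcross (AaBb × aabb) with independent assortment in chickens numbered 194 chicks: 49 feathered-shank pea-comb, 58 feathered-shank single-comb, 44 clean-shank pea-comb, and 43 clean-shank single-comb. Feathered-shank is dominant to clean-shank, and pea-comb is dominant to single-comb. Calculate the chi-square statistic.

A dihybrid testcross with independent assortment gives a 1:1:1:1 ratio.
Under the 1:1:1:1 hypothesis (Σ ratio = 4, N = 194):
  feathered-shank pea-comb: 194 × 1/4 = 48.5
  feathered-shank single-comb: 194 × 1/4 = 48.5
  clean-shank pea-comb: 194 × 1/4 = 48.5
  clean-shank single-comb: 194 × 1/4 = 48.5
χ² = Σ (O − E)² / E
  feathered-shank pea-comb: (49 − 48.5)² / 48.5 = 0.0052
  feathered-shank single-comb: (58 − 48.5)² / 48.5 = 1.8608
  clean-shank pea-comb: (44 − 48.5)² / 48.5 = 0.4175
  clean-shank single-comb: (43 − 48.5)² / 48.5 = 0.6237
χ² = 0.0052 + 1.8608 + 0.4175 + 0.6237 = 2.9072 ≈ 2.907

2.907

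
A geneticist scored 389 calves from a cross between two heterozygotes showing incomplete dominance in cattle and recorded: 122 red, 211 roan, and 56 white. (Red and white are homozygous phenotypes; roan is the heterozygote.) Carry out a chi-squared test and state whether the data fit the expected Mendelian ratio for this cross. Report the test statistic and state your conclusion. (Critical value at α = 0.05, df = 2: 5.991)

With incomplete dominance, a heterozygote × heterozygote cross gives a 1:2:1 phenotypic ratio.
Total ratio parts = 4. Expected numbers out of 389:
  red: 389 × 1/4 = 97.25
  roan: 389 × 2/4 = 194.5
  white: 389 × 1/4 = 97.25
χ² = Σ (O − E)² / E
  red: (122 − 97.25)² / 97.25 = 6.2988
  roan: (211 − 194.5)² / 194.5 = 1.3997
  white: (56 − 97.25)² / 97.25 = 17.4968
χ² = 6.2988 + 1.3997 + 17.4968 = 25.1953 ≈ 25.195
Degrees of freedom = 3 − 1 = 2; critical value at α = 0.05 is 5.991.
Since 25.195 > 5.991, we reject the null hypothesis — the data do not fit the 1:2:1 ratio.

25.195; not consistent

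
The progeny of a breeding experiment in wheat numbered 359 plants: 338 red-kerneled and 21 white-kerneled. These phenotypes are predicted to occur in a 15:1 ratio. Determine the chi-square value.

Under the 15:1 hypothesis (Σ ratio = 16, N = 359):
  red-kerneled: 359 × 15/16 = 336.5625
  white-kerneled: 359 × 1/16 = 22.4375
χ² = Σ (O − E)² / E
  red-kerneled: (338 − 336.5625)² / 336.5625 = 0.0061
  white-kerneled: (21 − 22.4375)² / 22.4375 = 0.0921
χ² = 0.0061 + 0.0921 = 0.0982 ≈ 0.098

0.098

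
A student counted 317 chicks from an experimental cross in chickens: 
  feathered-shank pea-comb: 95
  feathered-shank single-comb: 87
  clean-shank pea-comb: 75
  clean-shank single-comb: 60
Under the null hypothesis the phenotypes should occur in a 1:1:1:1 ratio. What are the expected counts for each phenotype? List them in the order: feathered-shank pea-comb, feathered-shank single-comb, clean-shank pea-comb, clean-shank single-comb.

Expected counts for N = 317 under a 1:1:1:1 ratio (total parts = 4):
  feathered-shank pea-comb: 317 × 1/4 = 79.25
  feathered-shank single-comb: 317 × 1/4 = 79.25
  clean-shank pea-comb: 317 × 1/4 = 79.25
  clean-shank single-comb: 317 × 1/4 = 79.25

79.25, 79.25, 79.25, 79.25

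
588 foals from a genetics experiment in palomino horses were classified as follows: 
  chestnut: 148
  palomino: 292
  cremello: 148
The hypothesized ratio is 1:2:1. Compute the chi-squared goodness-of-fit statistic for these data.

0.027

The 1:2:1 ratio has 4 parts, so with N = 588 the expected counts are:
  chestnut: 588 × 1/4 = 147
  palomino: 588 × 2/4 = 294
  cremello: 588 × 1/4 = 147
χ² = Σ (O − E)² / E
  chestnut: (148 − 147)² / 147 = 0.0068
  palomino: (292 − 294)² / 294 = 0.0136
  cremello: (148 − 147)² / 147 = 0.0068
χ² = 0.0068 + 0.0136 + 0.0068 = 0.0272 ≈ 0.027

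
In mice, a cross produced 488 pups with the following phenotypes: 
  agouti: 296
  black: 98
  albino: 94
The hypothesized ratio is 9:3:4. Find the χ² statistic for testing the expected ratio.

Expected counts for N = 488 under a 9:3:4 ratio (total parts = 16):
  agouti: 488 × 9/16 = 274.5
  black: 488 × 3/16 = 91.5
  albino: 488 × 4/16 = 122
χ² = Σ (O − E)² / E
  agouti: (296 − 274.5)² / 274.5 = 1.6840
  black: (98 − 91.5)² / 91.5 = 0.4617
  albino: (94 − 122)² / 122 = 6.4262
χ² = 1.6840 + 0.4617 + 6.4262 = 8.5719 ≈ 8.572

8.572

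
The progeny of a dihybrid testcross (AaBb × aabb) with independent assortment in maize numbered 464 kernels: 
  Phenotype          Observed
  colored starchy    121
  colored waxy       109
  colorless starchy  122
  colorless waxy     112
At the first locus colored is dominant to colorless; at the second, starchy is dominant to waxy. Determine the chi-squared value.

1.086

A dihybrid testcross with independent assortment gives a 1:1:1:1 ratio.
The 1:1:1:1 ratio has 4 parts, so with N = 464 the expected counts are:
  colored starchy: 464 × 1/4 = 116
  colored waxy: 464 × 1/4 = 116
  colorless starchy: 464 × 1/4 = 116
  colorless waxy: 464 × 1/4 = 116
χ² = Σ (O − E)² / E
  colored starchy: (121 − 116)² / 116 = 0.2155
  colored waxy: (109 − 116)² / 116 = 0.4224
  colorless starchy: (122 − 116)² / 116 = 0.3103
  colorless waxy: (112 − 116)² / 116 = 0.1379
χ² = 0.2155 + 0.4224 + 0.3103 + 0.1379 = 1.0861 ≈ 1.086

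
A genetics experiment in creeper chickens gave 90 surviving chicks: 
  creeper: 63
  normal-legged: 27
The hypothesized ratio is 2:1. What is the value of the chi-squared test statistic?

Total ratio parts = 3. Expected numbers out of 90:
  creeper: 90 × 2/3 = 60
  normal-legged: 90 × 1/3 = 30
χ² = Σ (O − E)² / E
  creeper: (63 − 60)² / 60 = 0.1500
  normal-legged: (27 − 30)² / 30 = 0.3000
χ² = 0.1500 + 0.3000 = 0.450

0.450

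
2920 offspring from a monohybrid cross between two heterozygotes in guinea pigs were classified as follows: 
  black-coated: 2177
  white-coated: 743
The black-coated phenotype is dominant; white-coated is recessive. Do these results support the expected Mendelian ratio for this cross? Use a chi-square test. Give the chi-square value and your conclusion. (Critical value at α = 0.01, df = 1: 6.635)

0.309; consistent

For a monohybrid cross between heterozygotes with complete dominance, the expected phenotypic ratio is 3:1.
Total ratio parts = 4. Expected numbers out of 2920:
  black-coated: 2920 × 3/4 = 2190
  white-coated: 2920 × 1/4 = 730
χ² = Σ (O − E)² / E
  black-coated: (2177 − 2190)² / 2190 = 0.0772
  white-coated: (743 − 730)² / 730 = 0.2315
χ² = 0.0772 + 0.2315 = 0.3087 ≈ 0.309
Degrees of freedom = 2 − 1 = 1; critical value at α = 0.01 is 6.635.
Since 0.309 < 6.635, we fail to reject the null hypothesis — the data are consistent with the 3:1 ratio.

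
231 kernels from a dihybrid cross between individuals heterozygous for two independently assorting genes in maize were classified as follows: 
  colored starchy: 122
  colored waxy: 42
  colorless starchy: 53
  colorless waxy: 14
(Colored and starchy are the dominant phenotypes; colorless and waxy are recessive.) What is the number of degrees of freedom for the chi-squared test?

A dihybrid F₂ with independent assortment and complete dominance at both loci gives a 9:3:3:1 phenotypic ratio.
A goodness-of-fit test with 4 phenotype classes has df = 4 − 1 = 3.

3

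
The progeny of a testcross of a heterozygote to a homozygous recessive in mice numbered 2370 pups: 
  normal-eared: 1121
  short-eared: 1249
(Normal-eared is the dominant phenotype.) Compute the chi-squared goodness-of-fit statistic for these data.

A testcross of a heterozygote (Aa × aa) gives a 1:1 phenotypic ratio.
The 1:1 ratio has 2 parts, so with N = 2370 the expected counts are:
  normal-eared: 2370 × 1/2 = 1185
  short-eared: 2370 × 1/2 = 1185
χ² = Σ (O − E)² / E
  normal-eared: (1121 − 1185)² / 1185 = 3.4565
  short-eared: (1249 − 1185)² / 1185 = 3.4565
χ² = 3.4565 + 3.4565 = 6.913

6.913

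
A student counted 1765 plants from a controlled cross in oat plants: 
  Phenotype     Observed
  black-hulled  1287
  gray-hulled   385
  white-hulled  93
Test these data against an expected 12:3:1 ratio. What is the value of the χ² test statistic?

Expected counts for N = 1765 under a 12:3:1 ratio (total parts = 16):
  black-hulled: 1765 × 12/16 = 1323.75
  gray-hulled: 1765 × 3/16 = 330.9375
  white-hulled: 1765 × 1/16 = 110.3125
χ² = Σ (O − E)² / E
  black-hulled: (1287 − 1323.75)² / 1323.75 = 1.0203
  gray-hulled: (385 − 330.9375)² / 330.9375 = 8.8317
  white-hulled: (93 − 110.3125)² / 110.3125 = 2.7170
χ² = 1.0203 + 8.8317 + 2.7170 = 12.569

12.569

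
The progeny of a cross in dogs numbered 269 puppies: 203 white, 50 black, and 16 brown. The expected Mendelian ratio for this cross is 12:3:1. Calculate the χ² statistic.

0.051

Expected counts for N = 269 under a 12:3:1 ratio (total parts = 16):
  white: 269 × 12/16 = 201.75
  black: 269 × 3/16 = 50.4375
  brown: 269 × 1/16 = 16.8125
χ² = Σ (O − E)² / E
  white: (203 − 201.75)² / 201.75 = 0.0077
  black: (50 − 50.4375)² / 50.4375 = 0.0038
  brown: (16 − 16.8125)² / 16.8125 = 0.0393
χ² = 0.0077 + 0.0038 + 0.0393 = 0.0508 ≈ 0.051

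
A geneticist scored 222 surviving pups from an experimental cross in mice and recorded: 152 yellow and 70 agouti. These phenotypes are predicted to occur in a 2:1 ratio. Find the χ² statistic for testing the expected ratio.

Expected counts for N = 222 under a 2:1 ratio (total parts = 3):
  yellow: 222 × 2/3 = 148
  agouti: 222 × 1/3 = 74
χ² = Σ (O − E)² / E
  yellow: (152 − 148)² / 148 = 0.1081
  agouti: (70 − 74)² / 74 = 0.2162
χ² = 0.1081 + 0.2162 = 0.3243 ≈ 0.324

0.324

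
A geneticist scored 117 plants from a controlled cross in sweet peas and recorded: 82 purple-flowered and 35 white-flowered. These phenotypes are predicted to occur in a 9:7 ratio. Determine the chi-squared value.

Under the 9:7 hypothesis (Σ ratio = 16, N = 117):
  purple-flowered: 117 × 9/16 = 65.8125
  white-flowered: 117 × 7/16 = 51.1875
χ² = Σ (O − E)² / E
  purple-flowered: (82 − 65.8125)² / 65.8125 = 3.9815
  white-flowered: (35 − 51.1875)² / 51.1875 = 5.1191
χ² = 3.9815 + 5.1191 = 9.1006 ≈ 9.101

9.101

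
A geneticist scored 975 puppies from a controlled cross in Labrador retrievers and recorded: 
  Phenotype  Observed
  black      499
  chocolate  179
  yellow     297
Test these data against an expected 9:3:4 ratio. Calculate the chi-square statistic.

16.169

Under the 9:3:4 hypothesis (Σ ratio = 16, N = 975):
  black: 975 × 9/16 = 548.4375
  chocolate: 975 × 3/16 = 182.8125
  yellow: 975 × 4/16 = 243.75
χ² = Σ (O − E)² / E
  black: (499 − 548.4375)² / 548.4375 = 4.4564
  chocolate: (179 − 182.8125)² / 182.8125 = 0.0795
  yellow: (297 − 243.75)² / 243.75 = 11.6331
χ² = 4.4564 + 0.0795 + 11.6331 = 16.169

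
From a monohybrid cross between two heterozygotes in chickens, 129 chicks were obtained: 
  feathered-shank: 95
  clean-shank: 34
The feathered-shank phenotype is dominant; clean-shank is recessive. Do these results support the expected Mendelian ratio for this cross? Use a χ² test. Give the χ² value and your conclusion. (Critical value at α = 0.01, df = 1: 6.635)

For a monohybrid cross between heterozygotes with complete dominance, the expected phenotypic ratio is 3:1.
Expected counts for N = 129 under a 3:1 ratio (total parts = 4):
  feathered-shank: 129 × 3/4 = 96.75
  clean-shank: 129 × 1/4 = 32.25
χ² = Σ (O − E)² / E
  feathered-shank: (95 − 96.75)² / 96.75 = 0.0317
  clean-shank: (34 − 32.25)² / 32.25 = 0.0950
χ² = 0.0317 + 0.0950 = 0.1267 ≈ 0.127
Degrees of freedom = 2 − 1 = 1; critical value at α = 0.01 is 6.635.
Since 0.127 < 6.635, we fail to reject the null hypothesis — the data are consistent with the 3:1 ratio.

0.127; consistent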